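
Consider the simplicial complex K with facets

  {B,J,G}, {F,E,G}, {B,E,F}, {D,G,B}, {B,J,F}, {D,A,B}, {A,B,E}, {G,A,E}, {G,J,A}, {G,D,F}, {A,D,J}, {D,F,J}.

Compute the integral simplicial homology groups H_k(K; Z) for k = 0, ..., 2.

H_0 ≅ Z,  H_1 ≅ Z/2,  H_2 = 0.

Take the total order A < B < D < E < F < G < J on the vertex set. Then K (dimension 2) consists of the simplices:

  0-simplices (7): A, B, D, E, F, G, J
  1-simplices (18): AB, AD, AE, AG, AJ, BD, BE, BF, BG, BJ, DF, DG, DJ, EF, EG, FG, FJ, GJ
  2-simplices (12): ABD, ABE, ADJ, AEG, AGJ, BDG, BEF, BFJ, BGJ, DFG, DFJ, EFG

so the chain groups are C_0 ≅ Z^7, C_1 ≅ Z^18, C_2 ≅ Z^12.

∂_1: C_1 → C_0 sends each edge [p,q] (with p < q) to q − p. For instance
  ∂AB = B − A.
The 7×18 boundary matrix has rank 6 and Smith normal form diag(1,1,1,1,1,1).

∂_2: C_2 → C_1 sends each 2-simplex [p,q,r] to [q,r] − [p,r] + [p,q]. For instance
  ∂ABD = BD − AD + AB,
  ∂BGJ = GJ − BJ + BG.
This gives a 18×12 integer matrix of rank 12; reducing to Smith normal form yields diagonal entries (1,1,1,1,1,1,1,1,1,1,1,2).

Computing H_k = (kernel of ∂_k) / (image of ∂_{k+1}):

  H_0: rank C_0 − rank ∂_1 = 7 − 6 = 1, and the invariant factors of ∂_1 are all 1, so H_0 = Z.
  H_1: rank ker ∂_1 − rank ∂_2 = (18 − 6) − 12 = 0, and ∂_2 has invariant factor 2 > 1, so H_1 = Z/2.
  H_2: rank ker ∂_2 − rank ∂_3 = (12 − 12) − 0 = 0, and there is no ∂_3, so H_2 = 0.

(K is a triangulation of the real projective plane RP^2.)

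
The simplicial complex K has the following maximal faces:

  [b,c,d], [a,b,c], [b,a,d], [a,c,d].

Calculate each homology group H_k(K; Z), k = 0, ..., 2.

Take the total order a < b < c < d on the vertex set. Then K (dimension 2) consists of the simplices:

  0-simplices (4): a, b, c, d
  1-simplices (6): ab, ac, ad, bc, bd, cd
  2-simplices (4): abc, abd, acd, bcd

so the chain groups are C_0 ≅ Z^4, C_1 ≅ Z^6, C_2 ≅ Z^4.

Boundary ∂_1: C_1 → C_0 is given by ∂[p,q] = [q] − [p].
The 4×6 boundary matrix has rank 3 and Smith normal form diag(1,1,1).

∂_2: C_2 → C_1 sends each 2-simplex [p,q,r] to [q,r] − [p,r] + [p,q]. For instance
  ∂abd = bd − ad + ab,
  ∂bcd = cd − bd + bc.
The resulting 6×4 matrix has rank 3, and its Smith normal form has invariant factors (1,1,1).

From H_k ≅ ker(∂_k) / im(∂_{k+1}) we obtain:

  H_0: rank C_0 − rank ∂_1 = 4 − 3 = 1, and the invariant factors of ∂_1 are all 1, so H_0 = Z.
  H_1: rank ker ∂_1 − rank ∂_2 = (6 − 3) − 3 = 0, and the invariant factors of ∂_2 are all 1, so H_1 = 0.
  H_2: rank ker ∂_2 − rank ∂_3 = (4 − 3) − 0 = 1, and there is no ∂_3, so H_2 = Z.

As a check, the Euler characteristic is 4 − 6 + 4 = 2, which agrees with 1 − 0 + 1 = 2.
(K is a triangulation of the 2-sphere S^2.)

H_0 = Z,  H_1 = 0,  H_2 = Z.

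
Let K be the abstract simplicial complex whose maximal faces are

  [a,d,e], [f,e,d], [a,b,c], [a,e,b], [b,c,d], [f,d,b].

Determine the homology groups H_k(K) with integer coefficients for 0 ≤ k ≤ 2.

Order the vertices as a < b < c < d < e < f. Listing each simplex with vertices in this order, K has dimension 2 with simplices:

  0-simplices (6): a, b, c, d, e, f
  1-simplices (12): ab, ac, ad, ae, bc, bd, be, bf, cd, de, df, ef
  2-simplices (6): abc, abe, ade, bcd, bdf, def

Hence C_0 ≅ Z^6, C_1 ≅ Z^12, C_2 ≅ Z^6.

∂_1: C_1 → C_0 is given by ∂[p,q] = [q] − [p]. For instance
  ∂cd = d − c.
As a 6×12 matrix over Z this has rank 5, with invariant factors (1,1,1,1,1).

Boundary ∂_2: C_2 → C_1 maps a triangle to the signed sum of its edges. For instance
  ∂bcd = cd − bd + bc,
  ∂def = ef − df + de.
The 12×6 boundary matrix has rank 6 and Smith normal form diag(1,1,1,1,1,1).

From H_k ≅ ker(∂_k) / im(∂_{k+1}) we obtain:

  H_0: rank C_0 − rank ∂_1 = 6 − 5 = 1, and the invariant factors of ∂_1 are all 1, so H_0 ≅ Z.
  H_1: rank ker ∂_1 − rank ∂_2 = (12 − 5) − 6 = 1, and the invariant factors of ∂_2 are all 1, so H_1 ≅ Z.
  H_2: rank ker ∂_2 − rank ∂_3 = (6 − 6) − 0 = 0, and there is no ∂_3, so H_2 ≅ 0.

H_0 = Z,  H_1 = Z,  H_2 = 0.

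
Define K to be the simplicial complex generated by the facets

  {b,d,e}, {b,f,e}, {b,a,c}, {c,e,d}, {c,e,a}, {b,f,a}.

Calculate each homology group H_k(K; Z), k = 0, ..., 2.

K has 6 vertices, 12 edges, 6 triangles.
rank ∂_0 = 0, rank ∂_1 = 5 ⇒ b_0 = 6 − 0 − 5 = 1; all invariant factors of ∂_1 are 1 so no torsion. So H_0 = Z.
rank ∂_1 = 5, rank ∂_2 = 6 ⇒ b_1 = 12 − 5 − 6 = 1; all invariant factors of ∂_2 are 1 so no torsion. So H_1 = Z.
rank ∂_2 = 6, rank ∂_3 = 0 ⇒ b_2 = 6 − 6 − 0 = 0. So H_2 = 0.

H_0 ≅ Z,  H_1 ≅ Z,  H_2 = 0.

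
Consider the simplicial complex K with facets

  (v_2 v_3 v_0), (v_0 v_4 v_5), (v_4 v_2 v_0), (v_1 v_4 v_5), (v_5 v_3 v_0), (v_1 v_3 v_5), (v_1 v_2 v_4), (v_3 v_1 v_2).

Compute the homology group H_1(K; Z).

H_1 ≅ 0.

K has 6 vertices, 12 edges, 8 triangles.
rank ∂_1 = 5, rank ∂_2 = 7 ⇒ b_1 = 12 − 5 − 7 = 0; all invariant factors of ∂_2 are 1 so no torsion. So H_1 ≅ 0.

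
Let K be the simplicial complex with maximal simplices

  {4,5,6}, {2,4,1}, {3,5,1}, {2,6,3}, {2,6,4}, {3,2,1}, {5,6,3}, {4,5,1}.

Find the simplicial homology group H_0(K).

Fix the vertex order 1 < 2 < 3 < 4 < 5 < 6 and write every simplex with vertices in increasing order. Then dim K = 2 and the simplices of K are:

  0-simplices (6): [1], [2], [3], [4], [5], [6]
  1-simplices (12): [1,2], [1,3], [1,4], [1,5], [2,3], [2,4], [2,6], [3,5], [3,6], [4,5], [4,6], [5,6]
  2-simplices (8): [1,2,3], [1,2,4], [1,3,5], [1,4,5], [2,3,6], [2,4,6], [3,5,6], [4,5,6]

so the chain groups are C_0 ≅ Z^6, C_1 ≅ Z^12, C_2 ≅ Z^8.

Boundary ∂_1: C_1 → C_0 maps an edge to its endpoints' difference, ∂[p,q] = q − p. For instance
  ∂[1,3] = [3] − [1].
The 6×12 boundary matrix has rank 5 and Smith normal form diag(1,1,1,1,1).

Boundary ∂_2: C_2 → C_1 maps a triangle to the signed sum of its edges. For instance
  ∂[1,4,5] = [4,5] − [1,5] + [1,4],
  ∂[2,4,6] = [4,6] − [2,6] + [2,4].
The resulting 12×8 matrix has rank 7, and its Smith normal form has invariant factors (1,1,1,1,1,1,1).

From H_k ≅ ker(∂_k) / im(∂_{k+1}) we obtain:

  H_0: rank C_0 − rank ∂_1 = 6 − 5 = 1, and the invariant factors of ∂_1 are all 1, so H_0 ≅ Z.

H_0 = Z.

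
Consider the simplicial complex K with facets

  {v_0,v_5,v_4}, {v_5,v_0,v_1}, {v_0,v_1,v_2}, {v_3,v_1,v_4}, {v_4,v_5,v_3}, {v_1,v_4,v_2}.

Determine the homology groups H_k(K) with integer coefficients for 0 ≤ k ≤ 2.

K has 6 vertices, 12 edges, 6 triangles.
rank ∂_0 = 0, rank ∂_1 = 5 ⇒ b_0 = 6 − 0 − 5 = 1; all invariant factors of ∂_1 are 1 so no torsion. So H_0 ≅ Z.
rank ∂_1 = 5, rank ∂_2 = 6 ⇒ b_1 = 12 − 5 − 6 = 1; all invariant factors of ∂_2 are 1 so no torsion. So H_1 ≅ Z.
rank ∂_2 = 6, rank ∂_3 = 0 ⇒ b_2 = 6 − 6 − 0 = 0. So H_2 ≅ 0.

H_0 ≅ Z,  H_1 ≅ Z,  H_2 = 0.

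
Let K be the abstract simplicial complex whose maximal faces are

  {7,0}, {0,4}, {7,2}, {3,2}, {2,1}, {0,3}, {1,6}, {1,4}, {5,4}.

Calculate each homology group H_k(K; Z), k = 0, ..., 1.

H_0 = Z,  H_1 = Z^2.

Fix the vertex order 0 < 1 < 2 < 3 < 4 < 5 < 6 < 7 and write every simplex with vertices in increasing order. Then dim K = 1 and the simplices of K are:

  0-simplices (8): [0], [1], [2], [3], [4], [5], [6], [7]
  1-simplices (9): [0,3], [0,4], [0,7], [1,2], [1,4], [1,6], [2,3], [2,7], [4,5]

Hence C_0 ≅ Z^8, C_1 ≅ Z^9.

Boundary ∂_1: C_1 → C_0 is given by ∂[p,q] = [q] − [p]. For instance
  ∂[2,7] = [7] − [2].
As a 8×9 matrix over Z this has rank 7, with invariant factors (1,1,1,1,1,1,1).

Computing H_k = (kernel of ∂_k) / (image of ∂_{k+1}):

  H_0: rank C_0 − rank ∂_1 = 8 − 7 = 1, and the invariant factors of ∂_1 are all 1, so H_0 = Z.
  H_1: rank ker ∂_1 − rank ∂_2 = (9 − 7) − 0 = 2, and there is no ∂_2, so H_1 = Z^2.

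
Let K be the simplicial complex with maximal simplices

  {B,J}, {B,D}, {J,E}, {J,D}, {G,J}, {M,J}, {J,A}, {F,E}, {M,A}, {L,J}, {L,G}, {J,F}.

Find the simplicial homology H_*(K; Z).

Fix the vertex order A < B < D < E < F < G < J < L < M and write every simplex with vertices in increasing order. Then dim K = 1 and the simplices of K are:

  0-simplices (9): A, B, D, E, F, G, J, L, M
  1-simplices (12): AJ, AM, BD, BJ, DJ, EF, EJ, FJ, GJ, GL, JL, JM

giving chain groups C_0 ≅ Z^9, C_1 ≅ Z^12.

The boundary map ∂_1: C_1 → C_0 maps an edge to its endpoints' difference, ∂[p,q] = q − p. For instance
  ∂GJ = J − G.
The 9×12 boundary matrix has rank 8 and Smith normal form diag(1,1,1,1,1,1,1,1).

Reading off H_k = ker ∂_k / im ∂_{k+1}:

  H_0: rank C_0 − rank ∂_1 = 9 − 8 = 1, and the invariant factors of ∂_1 are all 1, so H_0 ≅ Z.
  H_1: rank ker ∂_1 − rank ∂_2 = (12 − 8) − 0 = 4, and there is no ∂_2, so H_1 ≅ Z^4.

H_0 ≅ Z,  H_1 ≅ Z^4.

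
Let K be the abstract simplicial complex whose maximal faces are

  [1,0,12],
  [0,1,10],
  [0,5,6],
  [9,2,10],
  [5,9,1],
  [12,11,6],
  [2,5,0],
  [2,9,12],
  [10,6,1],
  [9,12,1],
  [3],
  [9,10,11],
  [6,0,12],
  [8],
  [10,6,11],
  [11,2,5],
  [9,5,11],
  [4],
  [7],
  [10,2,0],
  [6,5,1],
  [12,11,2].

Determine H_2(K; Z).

H_2 ≅ 0.

K has 13 vertices, 27 edges, 18 triangles.
rank ∂_2 = 18, rank ∂_3 = 0 ⇒ b_2 = 18 − 18 − 0 = 0. So H_2 = 0.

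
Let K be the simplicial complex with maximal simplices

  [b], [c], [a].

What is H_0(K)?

Fix the vertex order a < b < c and write every simplex with vertices in increasing order. Then dim K = 0 and the simplices of K are:

  0-simplices (3): a, b, c

giving chain groups C_0 ≅ Z^3.

Reading off H_k = ker ∂_k / im ∂_{k+1}:

  H_0: rank C_0 − rank ∂_1 = 3 − 0 = 3, and there is no ∂_1, so H_0 ≅ Z^3.

H_0 = Z^3.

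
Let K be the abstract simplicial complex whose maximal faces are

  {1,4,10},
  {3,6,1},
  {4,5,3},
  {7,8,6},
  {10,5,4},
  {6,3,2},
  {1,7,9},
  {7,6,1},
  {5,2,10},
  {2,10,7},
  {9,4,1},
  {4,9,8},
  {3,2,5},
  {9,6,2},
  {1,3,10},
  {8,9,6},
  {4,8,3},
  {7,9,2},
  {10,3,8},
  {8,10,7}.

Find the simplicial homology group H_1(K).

H_1 = Z ⊕ Z/2Z.

Take the total order 1 < 2 < 3 < 4 < 5 < 6 < 7 < 8 < 9 < 10 on the vertex set. Then K (dimension 2) consists of the simplices:

  0-simplices (10): [1], [2], [3], [4], [5], [6], [7], [8], [9], [10]
  1-simplices (30): (30 of them)
  2-simplices (20): (20 of them)

so the chain groups are C_0 ≅ Z^10, C_1 ≅ Z^30, C_2 ≅ Z^20.

∂_1: C_1 → C_0 maps an edge to its endpoints' difference, ∂[p,q] = q − p.
The 10×30 boundary matrix has rank 9 and Smith normal form diag(1,1,1,1,1,1,1,1,1).

∂_2: C_2 → C_1 maps a triangle to the signed sum of its edges. For instance
  ∂[1,7,9] = [7,9] − [1,9] + [1,7],
  ∂[7,8,10] = [8,10] − [7,10] + [7,8].
This gives a 30×20 integer matrix of rank 20; reducing to Smith normal form yields diagonal entries (1,1,1,1,1,1,1,1,1,1,1,1,1,1,1,1,1,1,1,2).

Reading off H_k = ker ∂_k / im ∂_{k+1}:

  H_1: rank ker ∂_1 − rank ∂_2 = (30 − 9) − 20 = 1, and ∂_2 has invariant factor 2 > 1, so H_1 ≅ Z ⊕ Z/2Z.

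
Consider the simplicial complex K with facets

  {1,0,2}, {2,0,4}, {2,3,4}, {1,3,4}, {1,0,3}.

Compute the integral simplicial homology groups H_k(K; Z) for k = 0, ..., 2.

Order the vertices as 0 < 1 < 2 < 3 < 4. Listing each simplex with vertices in this order, K has dimension 2 with simplices:

  0-simplices (5): [0], [1], [2], [3], [4]
  1-simplices (10): [0,1], [0,2], [0,3], [0,4], [1,2], [1,3], [1,4], [2,3], [2,4], [3,4]
  2-simplices (5): [0,1,2], [0,1,3], [0,2,4], [1,3,4], [2,3,4]

Hence C_0 ≅ Z^5, C_1 ≅ Z^10, C_2 ≅ Z^5.

∂_1: C_1 → C_0 is given by ∂[p,q] = [q] − [p]. For instance
  ∂[1,4] = [4] − [1].
This gives a 5×10 integer matrix of rank 4; reducing to Smith normal form yields diagonal entries (1,1,1,1).

∂_2: C_2 → C_1 acts by ∂[p,q,r] = [q,r] − [p,r] + [p,q]. For instance
  ∂[0,2,4] = [2,4] − [0,4] + [0,2],
  ∂[1,3,4] = [3,4] − [1,4] + [1,3].
This gives a 10×5 integer matrix of rank 5; reducing to Smith normal form yields diagonal entries (1,1,1,1,1).

Computing H_k = (kernel of ∂_k) / (image of ∂_{k+1}):

  H_0: rank C_0 − rank ∂_1 = 5 − 4 = 1, and the invariant factors of ∂_1 are all 1, so H_0 = Z.
  H_1: rank ker ∂_1 − rank ∂_2 = (10 − 4) − 5 = 1, and the invariant factors of ∂_2 are all 1, so H_1 = Z.
  H_2: rank ker ∂_2 − rank ∂_3 = (5 − 5) − 0 = 0, and there is no ∂_3, so H_2 = 0.

As a check, the Euler characteristic is 5 − 10 + 5 = 0, which agrees with 1 − 1 + 0 = 0.

H_0 ≅ Z,  H_1 ≅ Z,  H_2 = 0.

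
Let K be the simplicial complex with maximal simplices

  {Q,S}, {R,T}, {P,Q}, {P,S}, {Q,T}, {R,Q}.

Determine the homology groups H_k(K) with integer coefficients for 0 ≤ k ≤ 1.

We work with the vertex ordering P < Q < R < S < T. The simplices of K, each written with vertices in increasing order, are:

  0-simplices (5): P, Q, R, S, T
  1-simplices (6): PQ, PS, QR, QS, QT, RT

so the chain groups are C_0 ≅ Z^5, C_1 ≅ Z^6.

∂_1: C_1 → C_0 sends each edge [p,q] (with p < q) to q − p. For instance
  ∂PS = S − P.
As a 5×6 matrix over Z this has rank 4, with invariant factors (1,1,1,1).

Computing H_k = (kernel of ∂_k) / (image of ∂_{k+1}):

  H_0: rank C_0 − rank ∂_1 = 5 − 4 = 1, and the invariant factors of ∂_1 are all 1, so H_0 = Z.
  H_1: rank ker ∂_1 − rank ∂_2 = (6 − 4) − 0 = 2, and there is no ∂_2, so H_1 = Z^2.

As a check, the Euler characteristic is 5 − 6 = -1, which agrees with 1 − 2 = -1.

H_0 = Z,  H_1 = Z^2.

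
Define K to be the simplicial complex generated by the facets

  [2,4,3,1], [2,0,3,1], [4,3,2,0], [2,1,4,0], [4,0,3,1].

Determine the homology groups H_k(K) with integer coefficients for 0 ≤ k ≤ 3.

Take the total order 0 < 1 < 2 < 3 < 4 on the vertex set. Then K (dimension 3) consists of the simplices:

  0-simplices (5): [0], [1], [2], [3], [4]
  1-simplices (10): [0,1], [0,2], [0,3], [0,4], [1,2], [1,3], [1,4], [2,3], [2,4], [3,4]
  2-simplices (10): [0,1,2], [0,1,3], [0,1,4], [0,2,3], [0,2,4], [0,3,4], [1,2,3], [1,2,4], [1,3,4], [2,3,4]
  3-simplices (5): [0,1,2,3], [0,1,2,4], [0,1,3,4], [0,2,3,4], [1,2,3,4]

giving chain groups C_0 ≅ Z^5, C_1 ≅ Z^10, C_2 ≅ Z^10, C_3 ≅ Z^5.

∂_1: C_1 → C_0 sends each edge [p,q] (with p < q) to q − p.
As a 5×10 matrix over Z this has rank 4, with invariant factors (1,1,1,1).

∂_2: C_2 → C_1 acts by ∂[p,q,r] = [q,r] − [p,r] + [p,q]. For instance
  ∂[1,2,3] = [2,3] − [1,3] + [1,2],
  ∂[0,1,4] = [1,4] − [0,4] + [0,1].
The 10×10 boundary matrix has rank 6 and Smith normal form diag(1,1,1,1,1,1).

Boundary ∂_3: C_3 → C_2 sends each 3-simplex σ to the alternating sum Σ_i (−1)^i (σ with its i-th vertex removed). For instance
  ∂[0,2,3,4] = [2,3,4] − [0,3,4] + [0,2,4] − [0,2,3],
  ∂[0,1,3,4] = [1,3,4] − [0,3,4] + [0,1,4] − [0,1,3].
As a 10×5 matrix over Z this has rank 4, with invariant factors (1,1,1,1).

Computing H_k = (kernel of ∂_k) / (image of ∂_{k+1}):

  H_0: rank C_0 − rank ∂_1 = 5 − 4 = 1, and the invariant factors of ∂_1 are all 1, so H_0 = Z.
  H_1: rank ker ∂_1 − rank ∂_2 = (10 − 4) − 6 = 0, and the invariant factors of ∂_2 are all 1, so H_1 = 0.
  H_2: rank ker ∂_2 − rank ∂_3 = (10 − 6) − 4 = 0, and the invariant factors of ∂_3 are all 1, so H_2 = 0.
  H_3: rank ker ∂_3 − rank ∂_4 = (5 − 4) − 0 = 1, and there is no ∂_4, so H_3 = Z.

H_0 = Z,  H_1 = 0,  H_2 = 0,  H_3 = Z.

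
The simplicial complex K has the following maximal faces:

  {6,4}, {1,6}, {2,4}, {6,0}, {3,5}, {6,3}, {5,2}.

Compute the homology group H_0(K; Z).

Order the vertices as 0 < 1 < 2 < 3 < 4 < 5 < 6. Listing each simplex with vertices in this order, K has dimension 1 with simplices:

  0-simplices (7): [0], [1], [2], [3], [4], [5], [6]
  1-simplices (7): [0,6], [1,6], [2,4], [2,5], [3,5], [3,6], [4,6]

giving chain groups C_0 ≅ Z^7, C_1 ≅ Z^7.

The boundary map ∂_1: C_1 → C_0 maps an edge to its endpoints' difference, ∂[p,q] = q − p.
The 7×7 boundary matrix has rank 6 and Smith normal form diag(1,1,1,1,1,1).

From H_k ≅ ker(∂_k) / im(∂_{k+1}) we obtain:

  H_0: rank C_0 − rank ∂_1 = 7 − 6 = 1, and the invariant factors of ∂_1 are all 1, so H_0 ≅ Z.

H_0 = Z.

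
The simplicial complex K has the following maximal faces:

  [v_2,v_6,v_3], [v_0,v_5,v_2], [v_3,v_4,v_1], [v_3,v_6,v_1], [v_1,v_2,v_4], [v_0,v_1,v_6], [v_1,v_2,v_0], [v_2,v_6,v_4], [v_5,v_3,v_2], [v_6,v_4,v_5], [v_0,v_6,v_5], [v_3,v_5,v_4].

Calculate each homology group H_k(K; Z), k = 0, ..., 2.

H_0 ≅ Z,  H_1 ≅ Z/2,  H_2 = 0.

Take the total order v_0 < v_1 < v_2 < v_3 < v_4 < v_5 < v_6 on the vertex set. Then K (dimension 2) consists of the simplices:

  0-simplices (7): [v_0], [v_1], [v_2], [v_3], [v_4], [v_5], [v_6]
  1-simplices (18): (18 of them)
  2-simplices (12): (12 of them)

giving chain groups C_0 ≅ Z^7, C_1 ≅ Z^18, C_2 ≅ Z^12.

The boundary map ∂_1: C_1 → C_0 maps an edge to its endpoints' difference, ∂[p,q] = q − p.
The resulting 7×18 matrix has rank 6, and its Smith normal form has invariant factors (1,1,1,1,1,1).

∂_2: C_2 → C_1 acts by ∂[p,q,r] = [q,r] − [p,r] + [p,q]. For instance
  ∂[v_1,v_2,v_4] = [v_2,v_4] − [v_1,v_4] + [v_1,v_2],
  ∂[v_0,v_1,v_6] = [v_1,v_6] − [v_0,v_6] + [v_0,v_1].
As a 18×12 matrix over Z this has rank 12, with invariant factors (1,1,1,1,1,1,1,1,1,1,1,2).

Reading off H_k = ker ∂_k / im ∂_{k+1}:

  H_0: rank C_0 − rank ∂_1 = 7 − 6 = 1, and the invariant factors of ∂_1 are all 1, so H_0 = Z.
  H_1: rank ker ∂_1 − rank ∂_2 = (18 − 6) − 12 = 0, and ∂_2 has invariant factor 2 > 1, so H_1 = Z/2.
  H_2: rank ker ∂_2 − rank ∂_3 = (12 − 12) − 0 = 0, and there is no ∂_3, so H_2 = 0.

As a check, the Euler characteristic is 7 − 18 + 12 = 1, which agrees with 1 − 0 + 0 = 1.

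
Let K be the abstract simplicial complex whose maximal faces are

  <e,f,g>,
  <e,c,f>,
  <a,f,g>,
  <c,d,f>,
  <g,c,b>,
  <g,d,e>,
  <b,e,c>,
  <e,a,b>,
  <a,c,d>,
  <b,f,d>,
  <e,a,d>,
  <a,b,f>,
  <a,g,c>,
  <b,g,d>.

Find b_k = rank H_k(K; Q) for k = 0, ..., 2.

b_0 = 1, b_1 = 2, b_2 = 1.

K has 7 vertices, 21 edges, 14 triangles.
rank ∂_0 = 0, rank ∂_1 = 6 ⇒ b_0 = 7 − 0 − 6 = 1; all invariant factors of ∂_1 are 1 so no torsion. So H_0 ≅ Z.
rank ∂_1 = 6, rank ∂_2 = 13 ⇒ b_1 = 21 − 6 − 13 = 2; all invariant factors of ∂_2 are 1 so no torsion. So H_1 ≅ Z^2.
rank ∂_2 = 13, rank ∂_3 = 0 ⇒ b_2 = 14 − 13 − 0 = 1. So H_2 ≅ Z.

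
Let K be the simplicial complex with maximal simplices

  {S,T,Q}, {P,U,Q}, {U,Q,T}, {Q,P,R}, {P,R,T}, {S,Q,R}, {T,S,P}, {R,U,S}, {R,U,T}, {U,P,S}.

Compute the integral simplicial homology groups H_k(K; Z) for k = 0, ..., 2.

Order the vertices as P < Q < R < S < T < U. Listing each simplex with vertices in this order, K has dimension 2 with simplices:

  0-simplices (6): P, Q, R, S, T, U
  1-simplices (15): PQ, PR, PS, PT, PU, QR, QS, QT, QU, RS, RT, RU, ST, SU, TU
  2-simplices (10): PQR, PQU, PRT, PST, PSU, QRS, QST, QTU, RSU, RTU

giving chain groups C_0 ≅ Z^6, C_1 ≅ Z^15, C_2 ≅ Z^10.

Boundary ∂_1: C_1 → C_0 sends each edge [p,q] (with p < q) to q − p.
The resulting 6×15 matrix has rank 5, and its Smith normal form has invariant factors (1,1,1,1,1).

∂_2: C_2 → C_1 maps a triangle to the signed sum of its edges. For instance
  ∂RTU = TU − RU + RT,
  ∂RSU = SU − RU + RS.
The 15×10 boundary matrix has rank 10 and Smith normal form diag(1,1,1,1,1,1,1,1,1,2).

From H_k ≅ ker(∂_k) / im(∂_{k+1}) we obtain:

  H_0: rank C_0 − rank ∂_1 = 6 − 5 = 1, and the invariant factors of ∂_1 are all 1, so H_0 = Z.
  H_1: rank ker ∂_1 − rank ∂_2 = (15 − 5) − 10 = 0, and ∂_2 has invariant factor 2 > 1, so H_1 = Z/2.
  H_2: rank ker ∂_2 − rank ∂_3 = (10 − 10) − 0 = 0, and there is no ∂_3, so H_2 = 0.

H_0 ≅ Z,  H_1 ≅ Z/2,  H_2 = 0.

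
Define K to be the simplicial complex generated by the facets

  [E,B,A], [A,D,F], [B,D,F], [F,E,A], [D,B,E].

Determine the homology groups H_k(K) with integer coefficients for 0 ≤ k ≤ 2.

Fix the vertex order A < B < D < E < F and write every simplex with vertices in increasing order. Then dim K = 2 and the simplices of K are:

  0-simplices (5): A, B, D, E, F
  1-simplices (10): AB, AD, AE, AF, BD, BE, BF, DE, DF, EF
  2-simplices (5): ABE, ADF, AEF, BDE, BDF

so the chain groups are C_0 ≅ Z^5, C_1 ≅ Z^10, C_2 ≅ Z^5.

Boundary ∂_1: C_1 → C_0 sends each edge [p,q] (with p < q) to q − p. For instance
  ∂AD = D − A.
This gives a 5×10 integer matrix of rank 4; reducing to Smith normal form yields diagonal entries (1,1,1,1).

Boundary ∂_2: C_2 → C_1 acts by ∂[p,q,r] = [q,r] − [p,r] + [p,q]. For instance
  ∂BDF = DF − BF + BD,
  ∂AEF = EF − AF + AE.
As a 10×5 matrix over Z this has rank 5, with invariant factors (1,1,1,1,1).

Now H_k = ker ∂_k / im ∂_{k+1}, so:

  H_0: rank C_0 − rank ∂_1 = 5 − 4 = 1, and the invariant factors of ∂_1 are all 1, so H_0 = Z.
  H_1: rank ker ∂_1 − rank ∂_2 = (10 − 4) − 5 = 1, and the invariant factors of ∂_2 are all 1, so H_1 = Z.
  H_2: rank ker ∂_2 − rank ∂_3 = (5 − 5) − 0 = 0, and there is no ∂_3, so H_2 = 0.

As a check, the Euler characteristic is 5 − 10 + 5 = 0, which agrees with 1 − 1 + 0 = 0.

H_0 ≅ Z,  H_1 ≅ Z,  H_2 = 0.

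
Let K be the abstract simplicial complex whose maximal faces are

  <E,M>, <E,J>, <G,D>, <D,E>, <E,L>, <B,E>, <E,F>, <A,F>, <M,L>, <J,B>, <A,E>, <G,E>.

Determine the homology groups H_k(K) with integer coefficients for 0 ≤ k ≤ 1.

We work with the vertex ordering A < B < D < E < F < G < J < L < M. The simplices of K, each written with vertices in increasing order, are:

  0-simplices (9): A, B, D, E, F, G, J, L, M
  1-simplices (12): AE, AF, BE, BJ, DE, DG, EF, EG, EJ, EL, EM, LM

giving chain groups C_0 ≅ Z^9, C_1 ≅ Z^12.

Boundary ∂_1: C_1 → C_0 maps an edge to its endpoints' difference, ∂[p,q] = q − p. For instance
  ∂DE = E − D.
As a 9×12 matrix over Z this has rank 8, with invariant factors (1,1,1,1,1,1,1,1).

Now H_k = ker ∂_k / im ∂_{k+1}, so:

  H_0: rank C_0 − rank ∂_1 = 9 − 8 = 1, and the invariant factors of ∂_1 are all 1, so H_0 = Z.
  H_1: rank ker ∂_1 − rank ∂_2 = (12 − 8) − 0 = 4, and there is no ∂_2, so H_1 = Z^4.

As a check, the Euler characteristic is 9 − 12 = -3, which agrees with 1 − 4 = -3.
(K is a triangulation of a wedge of 4 circles.)

H_0 ≅ Z,  H_1 ≅ Z^4.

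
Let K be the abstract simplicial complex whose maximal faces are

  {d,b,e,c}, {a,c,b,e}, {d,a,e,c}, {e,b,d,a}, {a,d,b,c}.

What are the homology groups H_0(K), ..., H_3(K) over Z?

We work with the vertex ordering a < b < c < d < e. The simplices of K, each written with vertices in increasing order, are:

  0-simplices (5): a, b, c, d, e
  1-simplices (10): ab, ac, ad, ae, bc, bd, be, cd, ce, de
  2-simplices (10): abc, abd, abe, acd, ace, ade, bcd, bce, bde, cde
  3-simplices (5): abcd, abce, abde, acde, bcde

Hence C_0 ≅ Z^5, C_1 ≅ Z^10, C_2 ≅ Z^10, C_3 ≅ Z^5.

∂_1: C_1 → C_0 maps an edge to its endpoints' difference, ∂[p,q] = q − p. For instance
  ∂ab = b − a.
This gives a 5×10 integer matrix of rank 4; reducing to Smith normal form yields diagonal entries (1,1,1,1).

The boundary map ∂_2: C_2 → C_1 acts by ∂[p,q,r] = [q,r] − [p,r] + [p,q]. For instance
  ∂abc = bc − ac + ab,
  ∂abd = bd − ad + ab.
The resulting 10×10 matrix has rank 6, and its Smith normal form has invariant factors (1,1,1,1,1,1).

Boundary ∂_3: C_3 → C_2 sends each 3-simplex σ to the alternating sum Σ_i (−1)^i (σ with its i-th vertex removed). For instance
  ∂abde = bde − ade + abe − abd,
  ∂abcd = bcd − acd + abd − abc.
The resulting 10×5 matrix has rank 4, and its Smith normal form has invariant factors (1,1,1,1).

Reading off H_k = ker ∂_k / im ∂_{k+1}:

  H_0: rank C_0 − rank ∂_1 = 5 − 4 = 1, and the invariant factors of ∂_1 are all 1, so H_0 ≅ Z.
  H_1: rank ker ∂_1 − rank ∂_2 = (10 − 4) − 6 = 0, and the invariant factors of ∂_2 are all 1, so H_1 ≅ 0.
  H_2: rank ker ∂_2 − rank ∂_3 = (10 − 6) − 4 = 0, and the invariant factors of ∂_3 are all 1, so H_2 ≅ 0.
  H_3: rank ker ∂_3 − rank ∂_4 = (5 − 4) − 0 = 1, and there is no ∂_4, so H_3 ≅ Z.

H_0 ≅ Z,  H_1 = 0,  H_2 = 0,  H_3 ≅ Z.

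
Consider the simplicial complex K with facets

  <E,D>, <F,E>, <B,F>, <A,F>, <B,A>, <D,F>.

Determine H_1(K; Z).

We work with the vertex ordering A < B < D < E < F. The simplices of K, each written with vertices in increasing order, are:

  0-simplices (5): A, B, D, E, F
  1-simplices (6): AB, AF, BF, DE, DF, EF

Hence C_0 ≅ Z^5, C_1 ≅ Z^6.

The boundary map ∂_1: C_1 → C_0 maps an edge to its endpoints' difference, ∂[p,q] = q − p.
The 5×6 boundary matrix has rank 4 and Smith normal form diag(1,1,1,1).

Now H_k = ker ∂_k / im ∂_{k+1}, so:

  H_1: rank ker ∂_1 − rank ∂_2 = (6 − 4) − 0 = 2, and there is no ∂_2, so H_1 ≅ Z^2.

(K is a triangulation of a wedge of 2 circles.)

H_1 = Z^2.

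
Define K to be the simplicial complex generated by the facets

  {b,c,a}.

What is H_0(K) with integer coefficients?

K has 3 vertices, 3 edges, 1 triangle.
rank ∂_0 = 0, rank ∂_1 = 2 ⇒ b_0 = 3 − 0 − 2 = 1; all invariant factors of ∂_1 are 1 so no torsion. So H_0 = Z.

H_0 = Z.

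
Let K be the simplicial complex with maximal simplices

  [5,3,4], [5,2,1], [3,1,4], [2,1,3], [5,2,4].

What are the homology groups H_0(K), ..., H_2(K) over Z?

H_0 = Z,  H_1 = Z,  H_2 = 0.

Order the vertices as 1 < 2 < 3 < 4 < 5. Listing each simplex with vertices in this order, K has dimension 2 with simplices:

  0-simplices (5): [1], [2], [3], [4], [5]
  1-simplices (10): [1,2], [1,3], [1,4], [1,5], [2,3], [2,4], [2,5], [3,4], [3,5], [4,5]
  2-simplices (5): [1,2,3], [1,2,5], [1,3,4], [2,4,5], [3,4,5]

giving chain groups C_0 ≅ Z^5, C_1 ≅ Z^10, C_2 ≅ Z^5.

The boundary map ∂_1: C_1 → C_0 maps an edge to its endpoints' difference, ∂[p,q] = q − p. For instance
  ∂[1,3] = [3] − [1].
The resulting 5×10 matrix has rank 4, and its Smith normal form has invariant factors (1,1,1,1).

Boundary ∂_2: C_2 → C_1 acts by ∂[p,q,r] = [q,r] − [p,r] + [p,q]. For instance
  ∂[1,2,3] = [2,3] − [1,3] + [1,2],
  ∂[1,2,5] = [2,5] − [1,5] + [1,2].
The resulting 10×5 matrix has rank 5, and its Smith normal form has invariant factors (1,1,1,1,1).

From H_k ≅ ker(∂_k) / im(∂_{k+1}) we obtain:

  H_0: rank C_0 − rank ∂_1 = 5 − 4 = 1, and the invariant factors of ∂_1 are all 1, so H_0 ≅ Z.
  H_1: rank ker ∂_1 − rank ∂_2 = (10 − 4) − 5 = 1, and the invariant factors of ∂_2 are all 1, so H_1 ≅ Z.
  H_2: rank ker ∂_2 − rank ∂_3 = (5 − 5) − 0 = 0, and there is no ∂_3, so H_2 ≅ 0.

(K is a triangulation of the Möbius band.)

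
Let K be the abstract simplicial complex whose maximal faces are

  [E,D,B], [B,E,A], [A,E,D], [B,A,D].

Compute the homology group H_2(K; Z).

H_2 ≅ Z.

Take the total order A < B < D < E on the vertex set. Then K (dimension 2) consists of the simplices:

  0-simplices (4): A, B, D, E
  1-simplices (6): AB, AD, AE, BD, BE, DE
  2-simplices (4): ABD, ABE, ADE, BDE

giving chain groups C_0 ≅ Z^4, C_1 ≅ Z^6, C_2 ≅ Z^4.

∂_1: C_1 → C_0 maps an edge to its endpoints' difference, ∂[p,q] = q − p. For instance
  ∂BD = D − B.
The 4×6 boundary matrix has rank 3 and Smith normal form diag(1,1,1).

The boundary map ∂_2: C_2 → C_1 sends each 2-simplex [p,q,r] to [q,r] − [p,r] + [p,q]. For instance
  ∂ABE = BE − AE + AB,
  ∂ADE = DE − AE + AD.
The resulting 6×4 matrix has rank 3, and its Smith normal form has invariant factors (1,1,1).

From H_k ≅ ker(∂_k) / im(∂_{k+1}) we obtain:

  H_2: rank ker ∂_2 − rank ∂_3 = (4 − 3) − 0 = 1, and there is no ∂_3, so H_2 ≅ Z.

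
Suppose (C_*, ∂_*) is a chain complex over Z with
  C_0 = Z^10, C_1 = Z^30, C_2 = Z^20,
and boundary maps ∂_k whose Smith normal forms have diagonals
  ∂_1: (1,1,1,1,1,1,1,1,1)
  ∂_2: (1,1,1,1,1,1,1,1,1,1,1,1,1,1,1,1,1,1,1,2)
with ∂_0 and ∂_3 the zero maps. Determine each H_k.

H_0: b_0 = 10 − 0 − 9 = 1; torsion from ∂_1 factors > 1: none. So H_0 ≅ Z.
H_1: b_1 = 30 − 9 − 20 = 1; torsion from ∂_2 factors > 1: [2]. So H_1 ≅ Z ⊕ Z/2Z.
H_2: b_2 = 20 − 20 − 0 = 0; torsion from ∂_3 factors > 1: none. So H_2 ≅ 0.

H_0 ≅ Z,  H_1 ≅ Z ⊕ Z/2Z,  H_2 = 0.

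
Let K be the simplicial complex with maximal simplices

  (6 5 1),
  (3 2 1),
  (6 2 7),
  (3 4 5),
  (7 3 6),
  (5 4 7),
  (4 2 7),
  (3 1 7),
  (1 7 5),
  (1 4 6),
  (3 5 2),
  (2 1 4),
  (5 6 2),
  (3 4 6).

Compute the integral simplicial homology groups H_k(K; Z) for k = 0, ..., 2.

H_0 ≅ Z,  H_1 ≅ Z^2,  H_2 ≅ Z.

Order the vertices as 1 < 2 < 3 < 4 < 5 < 6 < 7. Listing each simplex with vertices in this order, K has dimension 2 with simplices:

  0-simplices (7): [1], [2], [3], [4], [5], [6], [7]
  1-simplices (21): [1,2], [1,3], [1,4], [1,5], [1,6], [1,7], [2,3], [2,4], [2,5], [2,6], [2,7], [3,4], [3,5], [3,6], [3,7], [4,5], [4,6], [4,7], [5,6], [5,7], [6,7]
  2-simplices (14): [1,2,3], [1,2,4], [1,3,7], [1,4,6], [1,5,6], [1,5,7], [2,3,5], [2,4,7], [2,5,6], [2,6,7], [3,4,5], [3,4,6], [3,6,7], [4,5,7]

Hence C_0 ≅ Z^7, C_1 ≅ Z^21, C_2 ≅ Z^14.

∂_1: C_1 → C_0 is given by ∂[p,q] = [q] − [p].
The 7×21 boundary matrix has rank 6 and Smith normal form diag(1,1,1,1,1,1).

∂_2: C_2 → C_1 sends each 2-simplex [p,q,r] to [q,r] − [p,r] + [p,q]. For instance
  ∂[2,4,7] = [4,7] − [2,7] + [2,4],
  ∂[3,4,5] = [4,5] − [3,5] + [3,4].
As a 21×14 matrix over Z this has rank 13, with invariant factors (1,1,1,1,1,1,1,1,1,1,1,1,1).

From H_k ≅ ker(∂_k) / im(∂_{k+1}) we obtain:

  H_0: rank C_0 − rank ∂_1 = 7 − 6 = 1, and the invariant factors of ∂_1 are all 1, so H_0 = Z.
  H_1: rank ker ∂_1 − rank ∂_2 = (21 − 6) − 13 = 2, and the invariant factors of ∂_2 are all 1, so H_1 = Z^2.
  H_2: rank ker ∂_2 − rank ∂_3 = (14 − 13) − 0 = 1, and there is no ∂_3, so H_2 = Z.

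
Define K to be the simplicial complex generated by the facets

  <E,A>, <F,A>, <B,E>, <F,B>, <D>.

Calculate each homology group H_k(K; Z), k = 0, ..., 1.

We work with the vertex ordering A < B < D < E < F. The simplices of K, each written with vertices in increasing order, are:

  0-simplices (5): A, B, D, E, F
  1-simplices (4): AE, AF, BE, BF

giving chain groups C_0 ≅ Z^5, C_1 ≅ Z^4.

Boundary ∂_1: C_1 → C_0 sends each edge [p,q] (with p < q) to q − p. For instance
  ∂AF = F − A.
The 5×4 boundary matrix has rank 3 and Smith normal form diag(1,1,1).

From H_k ≅ ker(∂_k) / im(∂_{k+1}) we obtain:

  H_0: rank C_0 − rank ∂_1 = 5 − 3 = 2, and the invariant factors of ∂_1 are all 1, so H_0 = Z^2.
  H_1: rank ker ∂_1 − rank ∂_2 = (4 − 3) − 0 = 1, and there is no ∂_2, so H_1 = Z.

H_0 = Z^2,  H_1 = Z.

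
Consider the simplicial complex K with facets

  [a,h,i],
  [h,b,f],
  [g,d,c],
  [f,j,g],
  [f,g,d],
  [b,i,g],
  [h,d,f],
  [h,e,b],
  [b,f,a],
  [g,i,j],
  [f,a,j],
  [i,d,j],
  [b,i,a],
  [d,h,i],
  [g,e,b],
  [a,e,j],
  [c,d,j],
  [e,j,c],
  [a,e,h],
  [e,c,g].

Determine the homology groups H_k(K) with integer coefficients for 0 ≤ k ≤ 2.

K has 10 vertices, 30 edges, 20 triangles.
rank ∂_0 = 0, rank ∂_1 = 9 ⇒ b_0 = 10 − 0 − 9 = 1; all invariant factors of ∂_1 are 1 so no torsion. So H_0 ≅ Z.
rank ∂_1 = 9, rank ∂_2 = 20 ⇒ b_1 = 30 − 9 − 20 = 1; ∂_2 has invariant factor(s) [2] giving torsion. So H_1 ≅ Z × Z/2.
rank ∂_2 = 20, rank ∂_3 = 0 ⇒ b_2 = 20 − 20 − 0 = 0. So H_2 ≅ 0.

H_0 ≅ Z,  H_1 ≅ Z × Z/2,  H_2 = 0.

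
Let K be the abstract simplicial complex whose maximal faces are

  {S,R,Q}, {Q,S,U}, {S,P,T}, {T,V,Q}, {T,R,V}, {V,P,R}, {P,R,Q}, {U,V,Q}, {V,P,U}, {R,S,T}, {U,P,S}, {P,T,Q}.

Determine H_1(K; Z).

H_1 = Z/2Z.

We work with the vertex ordering P < Q < R < S < T < U < V. The simplices of K, each written with vertices in increasing order, are:

  0-simplices (7): P, Q, R, S, T, U, V
  1-simplices (18): PQ, PR, PS, PT, PU, PV, QR, QS, QT, QU, QV, RS, RT, RV, ST, SU, TV, UV
  2-simplices (12): PQR, PQT, PRV, PST, PSU, PUV, QRS, QSU, QTV, QUV, RST, RTV

giving chain groups C_0 ≅ Z^7, C_1 ≅ Z^18, C_2 ≅ Z^12.

Boundary ∂_1: C_1 → C_0 maps an edge to its endpoints' difference, ∂[p,q] = q − p. For instance
  ∂PV = V − P.
As a 7×18 matrix over Z this has rank 6, with invariant factors (1,1,1,1,1,1).

Boundary ∂_2: C_2 → C_1 maps a triangle to the signed sum of its edges. For instance
  ∂QTV = TV − QV + QT,
  ∂PUV = UV − PV + PU.
As a 18×12 matrix over Z this has rank 12, with invariant factors (1,1,1,1,1,1,1,1,1,1,1,2).

From H_k ≅ ker(∂_k) / im(∂_{k+1}) we obtain:

  H_1: rank ker ∂_1 − rank ∂_2 = (18 − 6) − 12 = 0, and ∂_2 has invariant factor 2 > 1, so H_1 = Z/2Z.

(K is a triangulation of the real projective plane RP^2.)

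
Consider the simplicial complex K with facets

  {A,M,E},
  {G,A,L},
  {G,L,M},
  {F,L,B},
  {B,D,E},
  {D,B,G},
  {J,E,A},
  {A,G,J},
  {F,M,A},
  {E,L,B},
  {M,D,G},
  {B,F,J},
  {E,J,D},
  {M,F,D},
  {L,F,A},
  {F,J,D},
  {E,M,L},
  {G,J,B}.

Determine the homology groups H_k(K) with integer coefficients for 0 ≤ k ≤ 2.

Order the vertices as A < B < D < E < F < G < J < L < M. Listing each simplex with vertices in this order, K has dimension 2 with simplices:

  0-simplices (9): A, B, D, E, F, G, J, L, M
  1-simplices (27): AE, AF, AG, AJ, AL, AM, BD, BE, BF, BG, BJ, BL, DE, DF, DG, DJ, DM, EJ, EL, EM, FJ, FL, FM, GJ, GL, GM, LM
  2-simplices (18): AEJ, AEM, AFL, AFM, AGJ, AGL, BDE, BDG, BEL, BFJ, BFL, BGJ, DEJ, DFJ, DFM, DGM, ELM, GLM

so the chain groups are C_0 ≅ Z^9, C_1 ≅ Z^27, C_2 ≅ Z^18.

The boundary map ∂_1: C_1 → C_0 maps an edge to its endpoints' difference, ∂[p,q] = q − p.
The 9×27 boundary matrix has rank 8 and Smith normal form diag(1,1,1,1,1,1,1,1).

∂_2: C_2 → C_1 acts by ∂[p,q,r] = [q,r] − [p,r] + [p,q]. For instance
  ∂AGJ = GJ − AJ + AG,
  ∂DEJ = EJ − DJ + DE.
This gives a 27×18 integer matrix of rank 18; reducing to Smith normal form yields diagonal entries (1,1,1,1,1,1,1,1,1,1,1,1,1,1,1,1,1,2).

Computing H_k = (kernel of ∂_k) / (image of ∂_{k+1}):

  H_0: rank C_0 − rank ∂_1 = 9 − 8 = 1, and the invariant factors of ∂_1 are all 1, so H_0 ≅ Z.
  H_1: rank ker ∂_1 − rank ∂_2 = (27 − 8) − 18 = 1, and ∂_2 has invariant factor 2 > 1, so H_1 ≅ Z ⊕ Z/2.
  H_2: rank ker ∂_2 − rank ∂_3 = (18 − 18) − 0 = 0, and there is no ∂_3, so H_2 ≅ 0.

As a check, the Euler characteristic is 9 − 27 + 18 = 0, which agrees with 1 − 1 + 0 = 0.

H_0 = Z,  H_1 = Z ⊕ Z/2,  H_2 = 0.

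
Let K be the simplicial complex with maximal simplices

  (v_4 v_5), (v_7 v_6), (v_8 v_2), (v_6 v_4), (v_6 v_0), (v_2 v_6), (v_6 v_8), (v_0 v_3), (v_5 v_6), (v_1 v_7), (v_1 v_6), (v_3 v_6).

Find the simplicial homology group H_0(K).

Order the vertices as v_0 < v_1 < v_2 < v_3 < v_4 < v_5 < v_6 < v_7 < v_8. Listing each simplex with vertices in this order, K has dimension 1 with simplices:

  0-simplices (9): [v_0], [v_1], [v_2], [v_3], [v_4], [v_5], [v_6], [v_7], [v_8]
  1-simplices (12): [v_0,v_3], [v_0,v_6], [v_1,v_6], [v_1,v_7], [v_2,v_6], [v_2,v_8], [v_3,v_6], [v_4,v_5], [v_4,v_6], [v_5,v_6], [v_6,v_7], [v_6,v_8]

giving chain groups C_0 ≅ Z^9, C_1 ≅ Z^12.

∂_1: C_1 → C_0 maps an edge to its endpoints' difference, ∂[p,q] = q − p. For instance
  ∂[v_2,v_6] = [v_6] − [v_2].
This gives a 9×12 integer matrix of rank 8; reducing to Smith normal form yields diagonal entries (1,1,1,1,1,1,1,1).

From H_k ≅ ker(∂_k) / im(∂_{k+1}) we obtain:

  H_0: rank C_0 − rank ∂_1 = 9 − 8 = 1, and the invariant factors of ∂_1 are all 1, so H_0 = Z.

H_0 ≅ Z.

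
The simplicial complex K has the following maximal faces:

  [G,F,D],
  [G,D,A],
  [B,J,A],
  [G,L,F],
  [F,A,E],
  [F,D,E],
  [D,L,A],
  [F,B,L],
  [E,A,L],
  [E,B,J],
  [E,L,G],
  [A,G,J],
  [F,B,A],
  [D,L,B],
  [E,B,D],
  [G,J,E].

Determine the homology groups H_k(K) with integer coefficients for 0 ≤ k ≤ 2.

H_0 ≅ Z,  H_1 ≅ Z^2,  H_2 ≅ Z.

We work with the vertex ordering A < B < D < E < F < G < J < L. The simplices of K, each written with vertices in increasing order, are:

  0-simplices (8): A, B, D, E, F, G, J, L
  1-simplices (24): AB, AD, AE, AF, AG, AJ, AL, BD, BE, BF, BJ, BL, DE, DF, DG, DL, EF, EG, EJ, EL, FG, FL, GJ, GL
  2-simplices (16): ABF, ABJ, ADG, ADL, AEF, AEL, AGJ, BDE, BDL, BEJ, BFL, DEF, DFG, EGJ, EGL, FGL

giving chain groups C_0 ≅ Z^8, C_1 ≅ Z^24, C_2 ≅ Z^16.

The boundary map ∂_1: C_1 → C_0 sends each edge [p,q] (with p < q) to q − p.
As a 8×24 matrix over Z this has rank 7, with invariant factors (1,1,1,1,1,1,1).

∂_2: C_2 → C_1 acts by ∂[p,q,r] = [q,r] − [p,r] + [p,q]. For instance
  ∂DEF = EF − DF + DE,
  ∂BEJ = EJ − BJ + BE.
The resulting 24×16 matrix has rank 15, and its Smith normal form has invariant factors (1,1,1,1,1,1,1,1,1,1,1,1,1,1,1).

From H_k ≅ ker(∂_k) / im(∂_{k+1}) we obtain:

  H_0: rank C_0 − rank ∂_1 = 8 − 7 = 1, and the invariant factors of ∂_1 are all 1, so H_0 = Z.
  H_1: rank ker ∂_1 − rank ∂_2 = (24 − 7) − 15 = 2, and the invariant factors of ∂_2 are all 1, so H_1 = Z^2.
  H_2: rank ker ∂_2 − rank ∂_3 = (16 − 15) − 0 = 1, and there is no ∂_3, so H_2 = Z.

As a check, the Euler characteristic is 8 − 24 + 16 = 0, which agrees with 1 − 2 + 1 = 0.
(K is a triangulation of the torus T^2.)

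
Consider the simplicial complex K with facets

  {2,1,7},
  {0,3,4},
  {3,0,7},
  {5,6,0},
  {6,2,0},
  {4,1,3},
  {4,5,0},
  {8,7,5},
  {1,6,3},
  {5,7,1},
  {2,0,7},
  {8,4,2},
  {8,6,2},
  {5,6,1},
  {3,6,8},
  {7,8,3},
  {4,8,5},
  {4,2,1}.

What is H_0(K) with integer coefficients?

H_0 = Z.

Fix the vertex order 0 < 1 < 2 < 3 < 4 < 5 < 6 < 7 < 8 and write every simplex with vertices in increasing order. Then dim K = 2 and the simplices of K are:

  0-simplices (9): [0], [1], [2], [3], [4], [5], [6], [7], [8]
  1-simplices (27): (27 of them)
  2-simplices (18): [0,2,6], [0,2,7], [0,3,4], [0,3,7], [0,4,5], [0,5,6], [1,2,4], [1,2,7], [1,3,4], [1,3,6], [1,5,6], [1,5,7], [2,4,8], [2,6,8], [3,6,8], [3,7,8], [4,5,8], [5,7,8]

giving chain groups C_0 ≅ Z^9, C_1 ≅ Z^27, C_2 ≅ Z^18.

∂_1: C_1 → C_0 sends each edge [p,q] (with p < q) to q − p.
The resulting 9×27 matrix has rank 8, and its Smith normal form has invariant factors (1,1,1,1,1,1,1,1).

The boundary map ∂_2: C_2 → C_1 maps a triangle to the signed sum of its edges. For instance
  ∂[3,7,8] = [7,8] − [3,8] + [3,7],
  ∂[0,3,4] = [3,4] − [0,4] + [0,3].
As a 27×18 matrix over Z this has rank 17, with invariant factors (1,1,1,1,1,1,1,1,1,1,1,1,1,1,1,1,1).

Reading off H_k = ker ∂_k / im ∂_{k+1}:

  H_0: rank C_0 − rank ∂_1 = 9 − 8 = 1, and the invariant factors of ∂_1 are all 1, so H_0 ≅ Z.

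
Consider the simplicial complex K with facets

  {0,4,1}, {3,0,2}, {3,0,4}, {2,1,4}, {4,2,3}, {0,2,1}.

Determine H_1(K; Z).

Fix the vertex order 0 < 1 < 2 < 3 < 4 and write every simplex with vertices in increasing order. Then dim K = 2 and the simplices of K are:

  0-simplices (5): [0], [1], [2], [3], [4]
  1-simplices (9): [0,1], [0,2], [0,3], [0,4], [1,2], [1,4], [2,3], [2,4], [3,4]
  2-simplices (6): [0,1,2], [0,1,4], [0,2,3], [0,3,4], [1,2,4], [2,3,4]

Hence C_0 ≅ Z^5, C_1 ≅ Z^9, C_2 ≅ Z^6.

∂_1: C_1 → C_0 maps an edge to its endpoints' difference, ∂[p,q] = q − p. For instance
  ∂[3,4] = [4] − [3].
The resulting 5×9 matrix has rank 4, and its Smith normal form has invariant factors (1,1,1,1).

Boundary ∂_2: C_2 → C_1 sends each 2-simplex [p,q,r] to [q,r] − [p,r] + [p,q]. For instance
  ∂[0,2,3] = [2,3] − [0,3] + [0,2],
  ∂[0,3,4] = [3,4] − [0,4] + [0,3].
As a 9×6 matrix over Z this has rank 5, with invariant factors (1,1,1,1,1).

From H_k ≅ ker(∂_k) / im(∂_{k+1}) we obtain:

  H_1: rank ker ∂_1 − rank ∂_2 = (9 − 4) − 5 = 0, and the invariant factors of ∂_2 are all 1, so H_1 = 0.

H_1 = 0.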